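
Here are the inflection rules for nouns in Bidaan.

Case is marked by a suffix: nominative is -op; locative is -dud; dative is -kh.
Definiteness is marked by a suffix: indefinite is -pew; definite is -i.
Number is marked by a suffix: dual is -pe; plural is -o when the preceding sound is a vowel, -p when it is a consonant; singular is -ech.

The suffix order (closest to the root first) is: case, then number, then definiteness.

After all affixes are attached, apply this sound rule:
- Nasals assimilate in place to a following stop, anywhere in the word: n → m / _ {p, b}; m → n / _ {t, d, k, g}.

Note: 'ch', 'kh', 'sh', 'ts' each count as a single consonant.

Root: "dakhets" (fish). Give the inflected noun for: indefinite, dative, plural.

dakhetskhppew

Attach case dative -kh → dakhetskh.
Attach number plural -p (after consonant 'kh') → dakhetskhp.
Attach definiteness indefinite -pew → dakhetskhppew.
Nasal assimilation: no change.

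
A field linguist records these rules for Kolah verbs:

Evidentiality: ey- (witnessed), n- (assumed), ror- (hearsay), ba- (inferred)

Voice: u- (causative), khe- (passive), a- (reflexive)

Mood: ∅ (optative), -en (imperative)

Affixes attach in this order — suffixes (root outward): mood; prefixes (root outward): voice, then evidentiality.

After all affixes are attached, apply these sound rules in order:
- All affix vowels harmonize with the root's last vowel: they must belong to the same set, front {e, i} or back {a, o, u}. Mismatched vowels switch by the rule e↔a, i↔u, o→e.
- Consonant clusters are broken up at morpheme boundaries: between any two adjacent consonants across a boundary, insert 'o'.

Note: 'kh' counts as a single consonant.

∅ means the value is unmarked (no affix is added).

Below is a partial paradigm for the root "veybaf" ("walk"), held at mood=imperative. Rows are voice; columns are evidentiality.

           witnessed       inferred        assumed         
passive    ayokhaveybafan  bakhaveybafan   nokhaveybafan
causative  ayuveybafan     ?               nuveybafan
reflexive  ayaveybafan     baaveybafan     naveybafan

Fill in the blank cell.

bauveybafan

Attach mood imperative -en → veybafen.
Attach voice causative u- → uveybafen.
Attach evidentiality inferred ba- → bauveybafen.
Apply vowel harmony: bauveybafen → bauveybafan.
Epenthesis: no change.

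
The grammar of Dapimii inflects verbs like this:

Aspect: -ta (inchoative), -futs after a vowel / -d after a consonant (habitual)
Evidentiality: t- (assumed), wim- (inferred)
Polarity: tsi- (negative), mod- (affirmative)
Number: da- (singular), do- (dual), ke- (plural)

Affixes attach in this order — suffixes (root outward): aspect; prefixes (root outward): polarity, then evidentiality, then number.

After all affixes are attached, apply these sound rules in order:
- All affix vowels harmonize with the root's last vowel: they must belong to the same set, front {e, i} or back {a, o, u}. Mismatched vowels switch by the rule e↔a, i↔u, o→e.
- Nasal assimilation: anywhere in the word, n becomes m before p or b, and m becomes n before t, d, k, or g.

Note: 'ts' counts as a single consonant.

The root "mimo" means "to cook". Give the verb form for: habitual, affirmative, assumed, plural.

katmodmimofuts

Attach polarity affirmative mod- → modmimo.
Attach evidentiality assumed t- → tmodmimo.
Attach aspect habitual -futs (after vowel 'o') → tmodmimofuts.
Attach number plural ke- → ketmodmimofuts.
Apply vowel harmony: ketmodmimofuts → katmodmimofuts.
Nasal assimilation: no change.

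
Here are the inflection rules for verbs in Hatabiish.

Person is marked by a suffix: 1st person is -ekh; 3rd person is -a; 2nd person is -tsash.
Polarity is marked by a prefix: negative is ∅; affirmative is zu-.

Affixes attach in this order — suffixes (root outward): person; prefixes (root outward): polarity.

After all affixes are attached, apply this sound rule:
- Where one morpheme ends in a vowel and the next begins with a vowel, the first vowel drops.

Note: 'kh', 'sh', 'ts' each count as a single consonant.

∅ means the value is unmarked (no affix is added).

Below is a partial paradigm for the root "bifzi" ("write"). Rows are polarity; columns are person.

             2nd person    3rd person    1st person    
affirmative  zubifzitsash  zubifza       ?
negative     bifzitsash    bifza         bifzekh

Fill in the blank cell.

zubifzekh

Attach person 1st person -ekh → bifziekh.
Attach polarity affirmative zu- → zubifziekh.
Apply vowel deletion: zubifziekh → zubifzekh.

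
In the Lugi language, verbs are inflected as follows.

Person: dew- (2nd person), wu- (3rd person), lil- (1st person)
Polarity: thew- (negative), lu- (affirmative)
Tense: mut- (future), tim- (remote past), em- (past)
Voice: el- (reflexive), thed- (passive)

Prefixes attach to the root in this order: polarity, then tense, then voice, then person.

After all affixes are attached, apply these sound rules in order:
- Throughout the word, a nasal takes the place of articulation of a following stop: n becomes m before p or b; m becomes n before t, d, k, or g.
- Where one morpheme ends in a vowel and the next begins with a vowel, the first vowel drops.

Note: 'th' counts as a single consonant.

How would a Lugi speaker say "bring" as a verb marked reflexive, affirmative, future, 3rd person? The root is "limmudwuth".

Attach polarity affirmative lu- → lulimmudwuth.
Attach tense future mut- → mutlulimmudwuth.
Attach voice reflexive el- → elmutlulimmudwuth.
Attach person 3rd person wu- → wuelmutlulimmudwuth.
Nasal assimilation: no change.
Apply vowel deletion: wuelmutlulimmudwuth → welmutlulimmudwuth.

welmutlulimmudwuth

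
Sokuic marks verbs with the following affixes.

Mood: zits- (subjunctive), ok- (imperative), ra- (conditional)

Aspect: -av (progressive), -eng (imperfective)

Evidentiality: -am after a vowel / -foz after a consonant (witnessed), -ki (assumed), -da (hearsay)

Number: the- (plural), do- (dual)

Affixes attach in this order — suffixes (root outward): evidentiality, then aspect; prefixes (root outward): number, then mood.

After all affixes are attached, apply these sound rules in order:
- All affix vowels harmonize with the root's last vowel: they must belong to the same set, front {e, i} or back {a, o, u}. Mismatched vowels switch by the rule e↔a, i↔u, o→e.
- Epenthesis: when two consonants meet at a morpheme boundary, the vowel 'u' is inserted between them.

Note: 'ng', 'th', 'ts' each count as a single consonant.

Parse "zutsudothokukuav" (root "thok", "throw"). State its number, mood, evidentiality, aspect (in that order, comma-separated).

dual, subjunctive, assumed, progressive

Segment: zits-do-thok-ki-av.
number: do- → dual.
mood: zits- → subjunctive.
evidentiality: -ki → assumed.
aspect: -av → progressive.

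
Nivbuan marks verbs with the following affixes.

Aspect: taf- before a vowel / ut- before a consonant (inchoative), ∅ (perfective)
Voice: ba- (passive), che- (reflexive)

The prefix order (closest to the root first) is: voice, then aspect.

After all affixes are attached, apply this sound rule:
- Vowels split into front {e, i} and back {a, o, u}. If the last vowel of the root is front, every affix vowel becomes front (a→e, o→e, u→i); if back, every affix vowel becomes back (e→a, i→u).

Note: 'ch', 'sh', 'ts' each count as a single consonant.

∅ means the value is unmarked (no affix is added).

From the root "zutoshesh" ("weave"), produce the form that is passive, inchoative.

Attach voice passive ba- → bazutoshesh.
Attach aspect inchoative ut- (before consonant 'b') → utbazutoshesh.
Apply vowel harmony: utbazutoshesh → itbezutoshesh.

itbezutoshesh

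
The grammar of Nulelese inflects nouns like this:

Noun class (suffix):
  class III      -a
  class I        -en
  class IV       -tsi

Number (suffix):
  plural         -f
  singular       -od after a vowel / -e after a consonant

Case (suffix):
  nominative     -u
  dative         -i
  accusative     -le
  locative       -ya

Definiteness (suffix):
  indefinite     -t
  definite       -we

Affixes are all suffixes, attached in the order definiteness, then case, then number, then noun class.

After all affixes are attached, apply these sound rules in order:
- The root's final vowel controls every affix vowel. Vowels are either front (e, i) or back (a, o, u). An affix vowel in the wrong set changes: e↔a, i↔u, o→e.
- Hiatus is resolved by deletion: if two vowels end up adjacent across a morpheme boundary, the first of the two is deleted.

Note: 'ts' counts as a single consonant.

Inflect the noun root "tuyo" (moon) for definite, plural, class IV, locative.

tuyowayaftsu

Attach definiteness definite -we → tuyowe.
Attach case locative -ya → tuyoweya.
Attach number plural -f → tuyoweyaf.
Attach noun class class IV -tsi → tuyoweyaftsi.
Apply vowel harmony: tuyoweyaftsi → tuyowayaftsu.
Vowel deletion: no change.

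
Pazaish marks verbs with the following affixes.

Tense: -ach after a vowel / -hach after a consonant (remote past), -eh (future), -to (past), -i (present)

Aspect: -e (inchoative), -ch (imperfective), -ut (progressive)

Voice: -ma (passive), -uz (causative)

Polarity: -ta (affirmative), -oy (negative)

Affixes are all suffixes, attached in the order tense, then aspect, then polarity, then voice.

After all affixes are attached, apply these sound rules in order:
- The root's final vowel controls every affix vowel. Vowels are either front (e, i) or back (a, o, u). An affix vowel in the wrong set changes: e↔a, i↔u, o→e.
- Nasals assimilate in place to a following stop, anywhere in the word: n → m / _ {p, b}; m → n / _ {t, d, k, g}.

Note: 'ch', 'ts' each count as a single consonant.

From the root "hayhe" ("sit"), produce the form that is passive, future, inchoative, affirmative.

Attach tense future -eh → hayheeh.
Attach aspect inchoative -e → hayheehe.
Attach polarity affirmative -ta → hayheeheta.
Attach voice passive -ma → hayheehetama.
Apply vowel harmony: hayheehetama → hayheeheteme.
Nasal assimilation: no change.

hayheeheteme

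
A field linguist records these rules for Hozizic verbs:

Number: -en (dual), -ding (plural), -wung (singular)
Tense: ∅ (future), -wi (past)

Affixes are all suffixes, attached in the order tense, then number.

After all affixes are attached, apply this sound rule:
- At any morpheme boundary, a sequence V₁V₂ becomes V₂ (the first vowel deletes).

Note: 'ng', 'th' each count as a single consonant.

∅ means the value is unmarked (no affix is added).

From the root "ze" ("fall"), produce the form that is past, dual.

Attach tense past -wi → zewi.
Attach number dual -en → zewien.
Apply vowel deletion: zewien → zewen.

zewen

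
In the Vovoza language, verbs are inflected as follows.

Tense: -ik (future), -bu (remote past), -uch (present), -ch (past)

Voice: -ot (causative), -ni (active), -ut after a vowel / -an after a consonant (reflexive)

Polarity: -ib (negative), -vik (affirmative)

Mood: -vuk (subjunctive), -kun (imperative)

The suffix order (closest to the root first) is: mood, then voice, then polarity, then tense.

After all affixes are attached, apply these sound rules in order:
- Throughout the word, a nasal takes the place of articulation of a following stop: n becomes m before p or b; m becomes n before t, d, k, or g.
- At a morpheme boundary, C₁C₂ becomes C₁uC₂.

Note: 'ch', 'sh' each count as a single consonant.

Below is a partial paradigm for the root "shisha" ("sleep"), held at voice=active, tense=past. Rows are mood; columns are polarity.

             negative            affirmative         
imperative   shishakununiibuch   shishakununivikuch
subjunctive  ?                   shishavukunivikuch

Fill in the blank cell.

Attach mood subjunctive -vuk → shishavuk.
Attach voice active -ni → shishavukni.
Attach polarity negative -ib → shishavukniib.
Attach tense past -ch → shishavukniibch.
Nasal assimilation: no change.
Apply epenthesis: shishavukniibch → shishavukuniibuch.

shishavukuniibuch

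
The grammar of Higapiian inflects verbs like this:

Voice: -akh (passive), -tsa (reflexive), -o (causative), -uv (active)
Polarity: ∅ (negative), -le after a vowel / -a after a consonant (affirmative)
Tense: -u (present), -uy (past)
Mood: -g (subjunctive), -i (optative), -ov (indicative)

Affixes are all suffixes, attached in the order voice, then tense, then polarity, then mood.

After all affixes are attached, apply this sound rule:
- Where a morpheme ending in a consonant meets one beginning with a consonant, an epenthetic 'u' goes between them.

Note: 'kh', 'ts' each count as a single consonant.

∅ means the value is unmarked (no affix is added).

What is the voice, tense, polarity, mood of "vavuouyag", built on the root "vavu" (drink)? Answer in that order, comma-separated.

Segment: vavu-o-uy-a-g.
voice: -o → causative.
tense: -uy → past.
polarity: -le/a → affirmative.
mood: -g → subjunctive.

causative, past, affirmative, subjunctive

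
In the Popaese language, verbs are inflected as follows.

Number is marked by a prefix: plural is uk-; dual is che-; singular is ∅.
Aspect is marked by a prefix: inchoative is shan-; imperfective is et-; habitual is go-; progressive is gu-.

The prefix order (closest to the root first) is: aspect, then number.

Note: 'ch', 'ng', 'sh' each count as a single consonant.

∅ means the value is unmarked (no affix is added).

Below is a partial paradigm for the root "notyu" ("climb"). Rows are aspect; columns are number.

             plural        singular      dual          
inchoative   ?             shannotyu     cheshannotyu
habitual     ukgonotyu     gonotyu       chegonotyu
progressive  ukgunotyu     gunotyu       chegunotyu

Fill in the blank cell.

ukshannotyu

Attach aspect inchoative shan- → shannotyu.
Attach number plural uk- → ukshannotyu.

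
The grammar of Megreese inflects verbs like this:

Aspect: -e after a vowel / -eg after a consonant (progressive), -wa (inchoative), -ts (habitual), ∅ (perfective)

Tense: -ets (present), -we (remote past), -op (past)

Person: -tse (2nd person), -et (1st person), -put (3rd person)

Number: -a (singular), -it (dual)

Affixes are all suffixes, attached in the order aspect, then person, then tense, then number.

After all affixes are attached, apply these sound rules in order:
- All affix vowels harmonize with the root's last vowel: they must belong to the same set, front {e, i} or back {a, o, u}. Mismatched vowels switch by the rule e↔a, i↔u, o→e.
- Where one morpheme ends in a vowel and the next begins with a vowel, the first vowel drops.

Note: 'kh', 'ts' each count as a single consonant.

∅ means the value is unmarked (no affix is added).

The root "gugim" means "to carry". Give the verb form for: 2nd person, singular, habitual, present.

gugimtstsetse

Attach aspect habitual -ts → gugimts.
Attach person 2nd person -tse → gugimtstse.
Attach tense present -ets → gugimtstseets.
Attach number singular -a → gugimtstseetsa.
Apply vowel harmony: gugimtstseetsa → gugimtstseetse.
Apply vowel deletion: gugimtstseetse → gugimtstsetse.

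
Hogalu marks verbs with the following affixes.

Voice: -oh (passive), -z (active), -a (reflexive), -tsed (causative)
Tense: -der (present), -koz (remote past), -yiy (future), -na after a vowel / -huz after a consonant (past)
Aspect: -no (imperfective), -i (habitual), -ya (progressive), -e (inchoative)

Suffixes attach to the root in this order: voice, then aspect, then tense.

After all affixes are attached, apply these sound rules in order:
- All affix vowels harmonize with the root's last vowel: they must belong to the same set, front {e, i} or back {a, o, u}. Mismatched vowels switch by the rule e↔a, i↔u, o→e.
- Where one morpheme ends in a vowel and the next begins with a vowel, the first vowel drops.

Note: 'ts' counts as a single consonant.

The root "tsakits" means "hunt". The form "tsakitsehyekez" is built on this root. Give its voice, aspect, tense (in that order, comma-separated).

Segment: tsakits-oh-ya-koz.
voice: -oh → passive.
aspect: -ya → progressive.
tense: -koz → remote past.

passive, progressive, remote past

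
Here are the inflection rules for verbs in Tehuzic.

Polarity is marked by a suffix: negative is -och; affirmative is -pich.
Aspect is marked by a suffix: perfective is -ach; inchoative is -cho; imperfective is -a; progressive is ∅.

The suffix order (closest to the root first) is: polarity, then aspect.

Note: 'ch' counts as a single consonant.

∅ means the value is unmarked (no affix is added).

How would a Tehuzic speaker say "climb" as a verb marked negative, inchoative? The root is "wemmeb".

wemmebochcho

Attach polarity negative -och → wemmeboch.
Attach aspect inchoative -cho → wemmebochcho.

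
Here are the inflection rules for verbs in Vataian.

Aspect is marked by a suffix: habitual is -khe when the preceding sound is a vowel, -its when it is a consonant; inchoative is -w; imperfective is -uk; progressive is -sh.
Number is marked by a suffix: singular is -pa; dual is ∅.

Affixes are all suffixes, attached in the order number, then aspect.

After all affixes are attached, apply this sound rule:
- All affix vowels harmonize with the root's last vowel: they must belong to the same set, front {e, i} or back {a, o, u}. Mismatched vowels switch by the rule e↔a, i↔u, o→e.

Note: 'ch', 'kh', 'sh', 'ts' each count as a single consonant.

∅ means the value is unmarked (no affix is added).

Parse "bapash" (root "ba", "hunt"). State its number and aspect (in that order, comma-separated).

Segment: ba-pa-sh.
number: -pa → singular.
aspect: -sh → progressive.

singular, progressive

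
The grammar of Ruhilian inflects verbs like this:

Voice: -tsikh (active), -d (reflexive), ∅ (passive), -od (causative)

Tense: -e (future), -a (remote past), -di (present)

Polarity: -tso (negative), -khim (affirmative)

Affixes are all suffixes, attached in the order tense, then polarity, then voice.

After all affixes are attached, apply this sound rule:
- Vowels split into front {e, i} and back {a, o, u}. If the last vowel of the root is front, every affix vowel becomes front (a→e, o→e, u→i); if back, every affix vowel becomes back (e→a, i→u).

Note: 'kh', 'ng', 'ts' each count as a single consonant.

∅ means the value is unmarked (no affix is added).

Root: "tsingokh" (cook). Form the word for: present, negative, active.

Attach tense present -di → tsingokhdi.
Attach polarity negative -tso → tsingokhditso.
Attach voice active -tsikh → tsingokhditsotsikh.
Apply vowel harmony: tsingokhditsotsikh → tsingokhdutsotsukh.

tsingokhdutsotsukh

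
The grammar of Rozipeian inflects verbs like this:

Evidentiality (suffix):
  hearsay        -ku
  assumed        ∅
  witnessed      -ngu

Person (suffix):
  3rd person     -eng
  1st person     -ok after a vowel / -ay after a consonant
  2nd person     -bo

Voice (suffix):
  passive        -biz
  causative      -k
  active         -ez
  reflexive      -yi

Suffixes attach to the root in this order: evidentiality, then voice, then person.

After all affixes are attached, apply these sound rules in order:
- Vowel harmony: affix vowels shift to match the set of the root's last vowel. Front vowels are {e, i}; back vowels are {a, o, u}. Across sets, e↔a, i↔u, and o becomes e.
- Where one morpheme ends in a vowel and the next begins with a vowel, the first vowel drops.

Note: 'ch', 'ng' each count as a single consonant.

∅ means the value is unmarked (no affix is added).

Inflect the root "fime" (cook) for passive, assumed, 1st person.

fimebizey

evidentiality = assumed: zero marking, form stays fime.
Attach voice passive -biz → fimebiz.
Attach person 1st person -ay (after consonant 'z') → fimebizay.
Apply vowel harmony: fimebizay → fimebizey.
Vowel deletion: no change.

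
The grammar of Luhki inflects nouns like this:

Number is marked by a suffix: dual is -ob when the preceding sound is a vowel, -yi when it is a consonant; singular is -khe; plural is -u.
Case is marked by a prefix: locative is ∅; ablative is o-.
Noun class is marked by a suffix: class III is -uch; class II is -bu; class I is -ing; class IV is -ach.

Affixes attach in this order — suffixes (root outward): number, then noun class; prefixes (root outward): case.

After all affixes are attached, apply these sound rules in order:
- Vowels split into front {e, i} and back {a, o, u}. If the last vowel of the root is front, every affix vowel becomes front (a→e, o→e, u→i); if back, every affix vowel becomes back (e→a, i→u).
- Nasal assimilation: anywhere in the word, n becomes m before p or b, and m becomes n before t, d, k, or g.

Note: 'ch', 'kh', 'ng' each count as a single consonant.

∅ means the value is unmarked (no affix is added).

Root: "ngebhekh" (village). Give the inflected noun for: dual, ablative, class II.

Attach case ablative o- → ongebhekh.
Attach number dual -yi (after consonant 'kh') → ongebhekhyi.
Attach noun class class II -bu → ongebhekhyibu.
Apply vowel harmony: ongebhekhyibu → engebhekhyibi.
Nasal assimilation: no change.

engebhekhyibi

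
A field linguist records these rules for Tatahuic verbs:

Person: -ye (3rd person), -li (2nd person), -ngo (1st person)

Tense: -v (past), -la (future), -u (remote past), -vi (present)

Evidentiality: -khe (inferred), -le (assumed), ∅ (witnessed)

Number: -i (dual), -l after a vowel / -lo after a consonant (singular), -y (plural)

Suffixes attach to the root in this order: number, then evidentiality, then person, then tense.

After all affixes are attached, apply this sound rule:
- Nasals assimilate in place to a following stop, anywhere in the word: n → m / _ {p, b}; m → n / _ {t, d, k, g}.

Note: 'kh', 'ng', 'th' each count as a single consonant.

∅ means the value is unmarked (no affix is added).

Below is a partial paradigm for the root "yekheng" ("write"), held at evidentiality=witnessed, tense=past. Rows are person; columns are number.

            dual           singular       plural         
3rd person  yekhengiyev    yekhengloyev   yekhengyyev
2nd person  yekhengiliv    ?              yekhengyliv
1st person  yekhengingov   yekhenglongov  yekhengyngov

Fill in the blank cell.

yekhengloliv

Attach number singular -lo (after consonant 'ng') → yekhenglo.
evidentiality = witnessed: zero marking, form stays yekhenglo.
Attach person 2nd person -li → yekhengloli.
Attach tense past -v → yekhengloliv.
Nasal assimilation: no change.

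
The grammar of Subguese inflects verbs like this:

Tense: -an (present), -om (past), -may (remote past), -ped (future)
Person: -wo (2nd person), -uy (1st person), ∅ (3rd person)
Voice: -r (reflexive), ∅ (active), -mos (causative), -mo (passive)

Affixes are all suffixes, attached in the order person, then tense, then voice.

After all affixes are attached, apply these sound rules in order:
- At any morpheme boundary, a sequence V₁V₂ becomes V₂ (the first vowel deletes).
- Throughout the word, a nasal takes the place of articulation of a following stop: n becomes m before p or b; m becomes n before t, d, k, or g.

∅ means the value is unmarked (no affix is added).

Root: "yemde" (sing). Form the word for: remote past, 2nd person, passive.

Attach person 2nd person -wo → yemdewo.
Attach tense remote past -may → yemdewomay.
Attach voice passive -mo → yemdewomaymo.
Vowel deletion: no change.
Apply nasal assimilation: yemdewomaymo → yendewomaymo.

yendewomaymo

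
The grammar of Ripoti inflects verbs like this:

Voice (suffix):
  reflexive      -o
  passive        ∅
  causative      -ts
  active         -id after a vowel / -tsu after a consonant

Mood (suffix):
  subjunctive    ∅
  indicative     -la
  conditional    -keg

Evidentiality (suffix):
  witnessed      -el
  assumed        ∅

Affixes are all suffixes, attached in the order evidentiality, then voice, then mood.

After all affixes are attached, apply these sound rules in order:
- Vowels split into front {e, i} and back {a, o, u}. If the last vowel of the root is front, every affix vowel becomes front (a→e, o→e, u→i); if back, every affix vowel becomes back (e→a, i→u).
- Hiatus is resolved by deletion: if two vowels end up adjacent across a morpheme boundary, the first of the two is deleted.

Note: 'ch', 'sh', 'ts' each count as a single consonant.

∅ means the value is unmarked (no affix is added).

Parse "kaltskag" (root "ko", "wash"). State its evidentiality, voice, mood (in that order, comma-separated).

witnessed, causative, conditional

Segment: ko-el-ts-keg.
evidentiality: -el → witnessed.
voice: -ts → causative.
mood: -keg → conditional.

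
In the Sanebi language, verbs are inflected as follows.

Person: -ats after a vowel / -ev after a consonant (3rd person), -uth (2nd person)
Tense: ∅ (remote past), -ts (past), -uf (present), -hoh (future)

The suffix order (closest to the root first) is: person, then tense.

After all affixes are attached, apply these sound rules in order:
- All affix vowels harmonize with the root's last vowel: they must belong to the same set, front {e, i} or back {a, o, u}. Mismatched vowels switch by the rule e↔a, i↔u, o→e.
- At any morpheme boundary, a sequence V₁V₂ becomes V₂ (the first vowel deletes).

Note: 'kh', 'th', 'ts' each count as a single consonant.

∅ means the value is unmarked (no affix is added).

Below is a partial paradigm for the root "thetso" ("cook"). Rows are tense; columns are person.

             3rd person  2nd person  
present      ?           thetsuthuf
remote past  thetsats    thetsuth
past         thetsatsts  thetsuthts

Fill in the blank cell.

Attach person 3rd person -ats (after vowel 'o') → thetsoats.
Attach tense present -uf → thetsoatsuf.
Vowel harmony: no change.
Apply vowel deletion: thetsoatsuf → thetsatsuf.

thetsatsuf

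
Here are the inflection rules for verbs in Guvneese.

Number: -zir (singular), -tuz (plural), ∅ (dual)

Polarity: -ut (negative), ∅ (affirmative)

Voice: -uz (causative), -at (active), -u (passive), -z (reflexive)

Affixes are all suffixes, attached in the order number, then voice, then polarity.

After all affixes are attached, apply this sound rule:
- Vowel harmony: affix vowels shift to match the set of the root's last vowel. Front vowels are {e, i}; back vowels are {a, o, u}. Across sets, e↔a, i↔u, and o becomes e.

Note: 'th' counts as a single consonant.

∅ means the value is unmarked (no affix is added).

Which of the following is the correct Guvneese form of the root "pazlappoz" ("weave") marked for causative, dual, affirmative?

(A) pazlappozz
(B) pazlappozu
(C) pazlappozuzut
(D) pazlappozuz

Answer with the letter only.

number = dual: zero marking, form stays pazlappoz.
Attach voice causative -uz → pazlappozuz.
polarity = affirmative: zero marking, form stays pazlappozuz.
Vowel harmony: no change.
So the correct form is pazlappozuz, option (D).
(C) pazlappozuzut is wrong: it uses negative instead of affirmative for polarity.
(B) pazlappozu is wrong: it uses passive instead of causative for voice.
(A) pazlappozz is wrong: it uses reflexive instead of causative for voice.

D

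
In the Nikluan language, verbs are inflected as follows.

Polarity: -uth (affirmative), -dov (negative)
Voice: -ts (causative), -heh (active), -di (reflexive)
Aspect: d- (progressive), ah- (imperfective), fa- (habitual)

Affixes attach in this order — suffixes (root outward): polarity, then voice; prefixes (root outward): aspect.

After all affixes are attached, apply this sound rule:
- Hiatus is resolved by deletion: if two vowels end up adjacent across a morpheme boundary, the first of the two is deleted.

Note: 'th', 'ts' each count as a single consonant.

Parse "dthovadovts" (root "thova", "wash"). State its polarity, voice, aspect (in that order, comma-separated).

negative, causative, progressive

Segment: d-thova-dov-ts.
polarity: -dov → negative.
voice: -ts → causative.
aspect: d- → progressive.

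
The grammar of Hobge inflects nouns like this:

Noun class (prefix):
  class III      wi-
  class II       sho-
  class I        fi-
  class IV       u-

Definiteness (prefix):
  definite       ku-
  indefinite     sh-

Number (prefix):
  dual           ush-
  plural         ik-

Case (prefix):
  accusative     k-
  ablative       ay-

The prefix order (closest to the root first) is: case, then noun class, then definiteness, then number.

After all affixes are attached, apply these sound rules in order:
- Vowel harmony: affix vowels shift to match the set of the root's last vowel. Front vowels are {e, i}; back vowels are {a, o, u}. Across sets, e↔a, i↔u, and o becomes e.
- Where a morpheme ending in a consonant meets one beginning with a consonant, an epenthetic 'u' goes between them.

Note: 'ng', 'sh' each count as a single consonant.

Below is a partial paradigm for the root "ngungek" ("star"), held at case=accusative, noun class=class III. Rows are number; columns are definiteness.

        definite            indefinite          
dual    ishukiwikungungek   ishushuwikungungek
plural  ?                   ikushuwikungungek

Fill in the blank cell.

Attach case accusative k- → kngungek.
Attach noun class class III wi- → wikngungek.
Attach definiteness definite ku- → kuwikngungek.
Attach number plural ik- → ikkuwikngungek.
Apply vowel harmony: ikkuwikngungek → ikkiwikngungek.
Apply epenthesis: ikkiwikngungek → ikukiwikungungek.

ikukiwikungungek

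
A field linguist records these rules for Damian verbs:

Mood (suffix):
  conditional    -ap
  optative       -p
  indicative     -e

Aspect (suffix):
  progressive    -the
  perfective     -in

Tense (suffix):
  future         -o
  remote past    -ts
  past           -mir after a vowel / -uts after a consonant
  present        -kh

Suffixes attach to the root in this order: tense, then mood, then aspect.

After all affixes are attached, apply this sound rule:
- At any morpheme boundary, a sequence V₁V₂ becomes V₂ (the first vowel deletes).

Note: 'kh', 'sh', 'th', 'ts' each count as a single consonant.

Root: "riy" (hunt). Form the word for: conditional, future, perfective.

riyapin

Attach tense future -o → riyo.
Attach mood conditional -ap → riyoap.
Attach aspect perfective -in → riyoapin.
Apply vowel deletion: riyoapin → riyapin.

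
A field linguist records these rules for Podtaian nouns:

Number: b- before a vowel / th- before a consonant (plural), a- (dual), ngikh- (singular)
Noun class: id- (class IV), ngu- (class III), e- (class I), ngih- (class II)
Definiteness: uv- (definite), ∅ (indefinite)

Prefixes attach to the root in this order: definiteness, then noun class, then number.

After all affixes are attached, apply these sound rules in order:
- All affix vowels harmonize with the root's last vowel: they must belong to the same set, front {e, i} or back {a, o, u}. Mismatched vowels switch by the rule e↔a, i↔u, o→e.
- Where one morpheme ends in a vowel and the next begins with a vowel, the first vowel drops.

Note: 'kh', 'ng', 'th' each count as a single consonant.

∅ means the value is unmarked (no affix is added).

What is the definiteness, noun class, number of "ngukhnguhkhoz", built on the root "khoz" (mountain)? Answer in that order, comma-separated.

Segment: ngikh-ngih-khoz.
definiteness: ∅ → indefinite.
noun class: ngih- → class II.
number: ngikh- → singular.

indefinite, class II, singular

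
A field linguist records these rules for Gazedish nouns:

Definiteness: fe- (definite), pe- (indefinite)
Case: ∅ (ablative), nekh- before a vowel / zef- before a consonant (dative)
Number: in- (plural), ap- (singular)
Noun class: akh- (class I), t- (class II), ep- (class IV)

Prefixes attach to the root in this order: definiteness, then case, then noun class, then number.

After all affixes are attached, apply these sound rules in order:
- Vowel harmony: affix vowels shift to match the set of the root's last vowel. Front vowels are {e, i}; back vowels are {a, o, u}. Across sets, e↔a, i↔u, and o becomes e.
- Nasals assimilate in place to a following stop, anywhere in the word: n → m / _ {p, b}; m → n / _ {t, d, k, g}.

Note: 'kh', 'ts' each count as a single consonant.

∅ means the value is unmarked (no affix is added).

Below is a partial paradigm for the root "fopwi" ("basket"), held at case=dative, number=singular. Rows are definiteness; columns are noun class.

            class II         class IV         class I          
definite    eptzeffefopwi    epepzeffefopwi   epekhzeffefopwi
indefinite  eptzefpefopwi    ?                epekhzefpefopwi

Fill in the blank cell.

epepzefpefopwi

Attach definiteness indefinite pe- → pefopwi.
Attach case dative zef- (before consonant 'p') → zefpefopwi.
Attach noun class class IV ep- → epzefpefopwi.
Attach number singular ap- → apepzefpefopwi.
Apply vowel harmony: apepzefpefopwi → epepzefpefopwi.
Nasal assimilation: no change.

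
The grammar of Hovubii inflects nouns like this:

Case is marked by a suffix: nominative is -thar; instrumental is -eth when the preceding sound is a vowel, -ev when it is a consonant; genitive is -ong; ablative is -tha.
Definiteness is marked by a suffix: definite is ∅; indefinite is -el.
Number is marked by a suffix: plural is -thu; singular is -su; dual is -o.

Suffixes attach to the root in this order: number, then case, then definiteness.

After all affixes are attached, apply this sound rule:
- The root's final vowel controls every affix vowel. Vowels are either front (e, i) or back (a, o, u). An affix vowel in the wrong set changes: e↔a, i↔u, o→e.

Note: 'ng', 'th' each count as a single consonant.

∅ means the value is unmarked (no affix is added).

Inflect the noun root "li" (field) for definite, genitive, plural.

Attach number plural -thu → lithu.
Attach case genitive -ong → lithuong.
definiteness = definite: zero marking, form stays lithuong.
Apply vowel harmony: lithuong → lithieng.

lithieng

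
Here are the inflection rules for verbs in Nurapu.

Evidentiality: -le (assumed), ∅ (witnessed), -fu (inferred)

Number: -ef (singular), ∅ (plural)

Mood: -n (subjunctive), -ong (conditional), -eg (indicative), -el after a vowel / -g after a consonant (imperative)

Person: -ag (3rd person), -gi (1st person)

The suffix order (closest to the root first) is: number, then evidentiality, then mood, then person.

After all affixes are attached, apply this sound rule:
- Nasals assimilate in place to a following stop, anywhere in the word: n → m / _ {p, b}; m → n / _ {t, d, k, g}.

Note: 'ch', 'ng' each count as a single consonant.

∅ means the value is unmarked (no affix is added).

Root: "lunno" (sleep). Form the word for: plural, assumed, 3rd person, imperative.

number = plural: zero marking, form stays lunno.
Attach evidentiality assumed -le → lunnole.
Attach mood imperative -el (after vowel 'e') → lunnoleel.
Attach person 3rd person -ag → lunnoleelag.
Nasal assimilation: no change.

lunnoleelag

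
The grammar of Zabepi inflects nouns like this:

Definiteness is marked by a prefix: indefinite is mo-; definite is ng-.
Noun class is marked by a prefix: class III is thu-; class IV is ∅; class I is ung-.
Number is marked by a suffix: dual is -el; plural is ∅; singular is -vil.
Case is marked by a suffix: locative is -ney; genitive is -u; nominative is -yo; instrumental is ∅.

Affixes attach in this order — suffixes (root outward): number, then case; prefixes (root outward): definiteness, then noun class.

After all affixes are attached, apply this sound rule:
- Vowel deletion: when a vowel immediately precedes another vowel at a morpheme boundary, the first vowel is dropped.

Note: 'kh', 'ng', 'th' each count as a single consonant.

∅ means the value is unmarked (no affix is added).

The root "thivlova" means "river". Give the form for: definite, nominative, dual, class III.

thungthivlovelyo

Attach definiteness definite ng- → ngthivlova.
Attach noun class class III thu- → thungthivlova.
Attach number dual -el → thungthivlovael.
Attach case nominative -yo → thungthivlovaelyo.
Apply vowel deletion: thungthivlovaelyo → thungthivlovelyo.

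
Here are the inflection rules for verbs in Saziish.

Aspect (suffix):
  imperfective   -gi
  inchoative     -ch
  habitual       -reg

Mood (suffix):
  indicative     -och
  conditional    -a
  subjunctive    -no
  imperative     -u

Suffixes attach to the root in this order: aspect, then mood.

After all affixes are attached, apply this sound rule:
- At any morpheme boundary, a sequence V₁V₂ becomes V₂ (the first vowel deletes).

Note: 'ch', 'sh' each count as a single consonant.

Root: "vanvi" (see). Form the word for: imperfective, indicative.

vanvigoch

Attach aspect imperfective -gi → vanvigi.
Attach mood indicative -och → vanvigioch.
Apply vowel deletion: vanvigioch → vanvigoch.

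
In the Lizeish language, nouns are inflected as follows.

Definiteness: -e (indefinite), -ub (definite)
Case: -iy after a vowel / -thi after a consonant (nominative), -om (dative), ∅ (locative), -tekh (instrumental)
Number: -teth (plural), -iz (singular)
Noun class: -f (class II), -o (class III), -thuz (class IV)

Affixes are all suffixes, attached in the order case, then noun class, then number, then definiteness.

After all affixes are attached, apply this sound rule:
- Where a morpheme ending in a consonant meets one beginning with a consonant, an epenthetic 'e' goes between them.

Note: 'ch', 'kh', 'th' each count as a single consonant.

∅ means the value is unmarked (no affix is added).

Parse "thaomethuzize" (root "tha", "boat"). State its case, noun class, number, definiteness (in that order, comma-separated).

dative, class IV, singular, indefinite

Segment: tha-om-thuz-iz-e.
case: -om → dative.
noun class: -thuz → class IV.
number: -iz → singular.
definiteness: -e → indefinite.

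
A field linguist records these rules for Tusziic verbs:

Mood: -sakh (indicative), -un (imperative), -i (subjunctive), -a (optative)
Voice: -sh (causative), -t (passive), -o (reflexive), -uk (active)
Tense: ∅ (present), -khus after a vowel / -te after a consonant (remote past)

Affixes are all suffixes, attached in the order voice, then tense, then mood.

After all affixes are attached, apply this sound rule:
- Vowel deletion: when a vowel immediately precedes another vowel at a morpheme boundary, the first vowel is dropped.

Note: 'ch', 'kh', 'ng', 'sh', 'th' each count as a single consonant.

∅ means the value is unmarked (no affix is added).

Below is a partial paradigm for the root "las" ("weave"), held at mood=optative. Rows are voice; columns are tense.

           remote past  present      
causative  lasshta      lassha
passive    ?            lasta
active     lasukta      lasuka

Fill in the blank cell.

lastta

Attach voice passive -t → last.
Attach tense remote past -te (after consonant 't') → lastte.
Attach mood optative -a → lasttea.
Apply vowel deletion: lasttea → lastta.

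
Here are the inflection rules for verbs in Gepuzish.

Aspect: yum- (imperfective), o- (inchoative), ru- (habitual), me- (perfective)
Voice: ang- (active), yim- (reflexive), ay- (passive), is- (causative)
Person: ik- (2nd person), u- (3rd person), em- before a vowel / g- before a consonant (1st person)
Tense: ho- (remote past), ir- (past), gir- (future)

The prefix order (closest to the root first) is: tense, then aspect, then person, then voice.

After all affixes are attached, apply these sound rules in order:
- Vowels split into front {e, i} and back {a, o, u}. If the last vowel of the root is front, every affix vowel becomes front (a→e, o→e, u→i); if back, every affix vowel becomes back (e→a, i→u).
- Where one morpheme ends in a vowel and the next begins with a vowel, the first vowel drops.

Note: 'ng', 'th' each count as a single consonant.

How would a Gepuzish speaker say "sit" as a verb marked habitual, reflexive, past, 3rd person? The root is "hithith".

Attach tense past ir- → irhithith.
Attach aspect habitual ru- → ruirhithith.
Attach person 3rd person u- → uruirhithith.
Attach voice reflexive yim- → yimuruirhithith.
Apply vowel harmony: yimuruirhithith → yimiriirhithith.
Apply vowel deletion: yimiriirhithith → yimirirhithith.

yimirirhithith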